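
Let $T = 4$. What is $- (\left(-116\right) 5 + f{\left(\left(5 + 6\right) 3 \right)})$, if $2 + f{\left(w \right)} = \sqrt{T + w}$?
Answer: $582 - \sqrt{37} \approx 575.92$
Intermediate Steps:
$f{\left(w \right)} = -2 + \sqrt{4 + w}$
$- (\left(-116\right) 5 + f{\left(\left(5 + 6\right) 3 \right)}) = - (\left(-116\right) 5 - \left(2 - \sqrt{4 + \left(5 + 6\right) 3}\right)) = - (-580 - \left(2 - \sqrt{4 + 11 \cdot 3}\right)) = - (-580 - \left(2 - \sqrt{4 + 33}\right)) = - (-580 - \left(2 - \sqrt{37}\right)) = - (-582 + \sqrt{37}) = 582 - \sqrt{37}$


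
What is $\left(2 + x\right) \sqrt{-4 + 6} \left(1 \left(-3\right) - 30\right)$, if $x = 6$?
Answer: $- 264 \sqrt{2} \approx -373.35$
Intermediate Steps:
$\left(2 + x\right) \sqrt{-4 + 6} \left(1 \left(-3\right) - 30\right) = \left(2 + 6\right) \sqrt{-4 + 6} \left(1 \left(-3\right) - 30\right) = 8 \sqrt{2} \left(-3 - 30\right) = 8 \sqrt{2} \left(-33\right) = - 264 \sqrt{2}$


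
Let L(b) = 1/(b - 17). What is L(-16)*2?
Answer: -2/33 ≈ -0.060606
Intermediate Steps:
L(b) = 1/(-17 + b)
L(-16)*2 = 2/(-17 - 16) = 2/(-33) = -1/33*2 = -2/33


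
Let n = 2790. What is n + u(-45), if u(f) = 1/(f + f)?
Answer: 251099/90 ≈ 2790.0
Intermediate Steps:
u(f) = 1/(2*f)
n + u(-45) = 2790 + (½)/(-45) = 2790 + (½)*(-1/45) = 2790 - 1/90 = 251099/90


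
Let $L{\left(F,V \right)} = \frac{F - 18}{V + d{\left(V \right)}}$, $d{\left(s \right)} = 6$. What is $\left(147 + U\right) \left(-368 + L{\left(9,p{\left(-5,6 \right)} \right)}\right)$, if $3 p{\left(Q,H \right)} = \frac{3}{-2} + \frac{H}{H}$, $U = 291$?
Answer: $- \frac{5665092}{35} \approx -1.6186 \cdot 10^{5}$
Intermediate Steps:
$p{\left(Q,H \right)} = - \frac{1}{6}$ ($p{\left(Q,H \right)} = \frac{\frac{3}{-2} + \frac{H}{H}}{3} = \frac{3 \left(- \frac{1}{2}\right) + 1}{3} = \frac{- \frac{3}{2} + 1}{3} = \frac{1}{3} \left(- \frac{1}{2}\right) = - \frac{1}{6}$)
$L{\left(F,V \right)} = \frac{-18 + F}{6 + V}$ ($L{\left(F,V \right)} = \frac{F - 18}{V + 6} = \frac{-18 + F}{6 + V}$)
$\left(147 + U\right) \left(-368 + L{\left(9,p{\left(-5,6 \right)} \right)}\right) = \left(147 + 291\right) \left(-368 + \frac{-18 + 9}{6 - \frac{1}{6}}\right) = 438 \left(-368 + \frac{1}{\frac{35}{6}} \left(-9\right)\right) = 438 \left(-368 + \frac{6}{35} \left(-9\right)\right) = 438 \left(-368 - \frac{54}{35}\right) = 438 \left(- \frac{12934}{35}\right) = - \frac{5665092}{35}$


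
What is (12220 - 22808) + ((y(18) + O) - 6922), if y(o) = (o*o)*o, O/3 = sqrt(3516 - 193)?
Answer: -11678 + 3*sqrt(3323) ≈ -11505.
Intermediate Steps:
O = 3*sqrt(3323) (O = 3*sqrt(3516 - 193) = 3*sqrt(3323) ≈ 172.94)
y(o) = o**3 (y(o) = o**2*o = o**3)
(12220 - 22808) + ((y(18) + O) - 6922) = (12220 - 22808) + ((18**3 + 3*sqrt(3323)) - 6922) = -10588 + ((5832 + 3*sqrt(3323)) - 6922) = -10588 + (-1090 + 3*sqrt(3323)) = -11678 + 3*sqrt(3323)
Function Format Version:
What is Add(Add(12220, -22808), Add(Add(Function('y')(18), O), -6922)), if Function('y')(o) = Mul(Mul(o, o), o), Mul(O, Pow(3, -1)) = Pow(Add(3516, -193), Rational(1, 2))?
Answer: Add(-11678, Mul(3, Pow(3323, Rational(1, 2)))) ≈ -11505.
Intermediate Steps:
O = Mul(3, Pow(3323, Rational(1, 2))) (O = Mul(3, Pow(Add(3516, -193), Rational(1, 2))) = Mul(3, Pow(3323, Rational(1, 2))) ≈ 172.94)
Function('y')(o) = Pow(o, 3) (Function('y')(o) = Mul(Pow(o, 2), o) = Pow(o, 3))
Add(Add(12220, -22808), Add(Add(Function('y')(18), O), -6922)) = Add(Add(12220, -22808), Add(Add(Pow(18, 3), Mul(3, Pow(3323, Rational(1, 2)))), -6922)) = Add(-10588, Add(Add(5832, Mul(3, Pow(3323, Rational(1, 2)))), -6922)) = Add(-10588, Add(-1090, Mul(3, Pow(3323, Rational(1, 2))))) = Add(-11678, Mul(3, Pow(3323, Rational(1, 2))))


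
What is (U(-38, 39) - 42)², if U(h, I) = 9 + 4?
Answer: 841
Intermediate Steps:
U(h, I) = 13
(U(-38, 39) - 42)² = (13 - 42)² = (-29)² = 841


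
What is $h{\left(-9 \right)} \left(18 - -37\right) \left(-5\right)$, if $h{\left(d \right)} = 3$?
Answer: $-825$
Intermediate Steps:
$h{\left(-9 \right)} \left(18 - -37\right) \left(-5\right) = 3 \left(18 - -37\right) \left(-5\right) = 3 \left(18 + 37\right) \left(-5\right) = 3 \cdot 55 \left(-5\right) = 165 \left(-5\right) = -825$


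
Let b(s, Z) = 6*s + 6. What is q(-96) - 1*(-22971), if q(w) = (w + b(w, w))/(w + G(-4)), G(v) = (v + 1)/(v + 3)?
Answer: 712323/31 ≈ 22978.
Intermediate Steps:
G(v) = (1 + v)/(3 + v)
b(s, Z) = 6 + 6*s
q(w) = (6 + 7*w)/(3 + w) (q(w) = (w + (6 + 6*w))/(w + (1 - 4)/(3 - 4)) = (6 + 7*w)/(w - 3/(-1)) = (6 + 7*w)/(w - 1*(-3)) = (6 + 7*w)/(w + 3) = (6 + 7*w)/(3 + w))
q(-96) - 1*(-22971) = (6 + 7*(-96))/(3 - 96) - 1*(-22971) = (6 - 672)/(-93) + 22971 = -1/93*(-666) + 22971 = 222/31 + 22971 = 712323/31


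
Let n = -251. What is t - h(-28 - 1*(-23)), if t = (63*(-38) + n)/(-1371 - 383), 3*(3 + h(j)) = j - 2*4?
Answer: 46523/5262 ≈ 8.8413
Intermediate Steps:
h(j) = -17/3 + j/3 (h(j) = -3 + (j - 2*4)/3 = -3 + (j - 8)/3 = -3 + (-8 + j)/3 = -3 + (-8/3 + j/3) = -17/3 + j/3)
t = 2645/1754 (t = (63*(-38) - 251)/(-1371 - 383) = (-2394 - 251)/(-1754) = -2645*(-1/1754) = 2645/1754 ≈ 1.5080)
t - h(-28 - 1*(-23)) = 2645/1754 - (-17/3 + (-28 - 1*(-23))/3) = 2645/1754 - (-17/3 + (-28 + 23)/3) = 2645/1754 - (-17/3 + (⅓)*(-5)) = 2645/1754 - (-17/3 - 5/3) = 2645/1754 - 1*(-22/3) = 2645/1754 + 22/3 = 46523/5262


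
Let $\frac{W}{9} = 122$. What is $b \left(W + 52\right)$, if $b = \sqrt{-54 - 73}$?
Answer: $1150 i \sqrt{127} \approx 12960.0 i$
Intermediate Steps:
$W = 1098$ ($W = 9 \cdot 122 = 1098$)
$b = i \sqrt{127}$ ($b = \sqrt{-127} = i \sqrt{127} \approx 11.269 i$)
$b \left(W + 52\right) = i \sqrt{127} \left(1098 + 52\right) = i \sqrt{127} \cdot 1150 = 1150 i \sqrt{127}$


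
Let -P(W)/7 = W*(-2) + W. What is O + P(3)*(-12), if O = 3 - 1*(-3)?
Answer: -246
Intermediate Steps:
P(W) = 7*W (P(W) = -7*(W*(-2) + W) = -7*(-2*W + W) = -(-7)*W = 7*W)
O = 6 (O = 3 + 3 = 6)
O + P(3)*(-12) = 6 + (7*3)*(-12) = 6 + 21*(-12) = 6 - 252 = -246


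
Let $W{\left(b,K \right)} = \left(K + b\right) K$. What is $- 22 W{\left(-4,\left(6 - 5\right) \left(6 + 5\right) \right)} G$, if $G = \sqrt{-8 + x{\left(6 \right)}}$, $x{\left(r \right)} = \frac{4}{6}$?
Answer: $- \frac{1694 i \sqrt{66}}{3} \approx - 4587.4 i$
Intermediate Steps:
$x{\left(r \right)} = \frac{2}{3}$ ($x{\left(r \right)} = 4 \cdot \frac{1}{6} = \frac{2}{3}$)
$G = \frac{i \sqrt{66}}{3}$ ($G = \sqrt{-8 + \frac{2}{3}} = \sqrt{- \frac{22}{3}} = \frac{i \sqrt{66}}{3} \approx 2.708 i$)
$W{\left(b,K \right)} = K \left(K + b\right)$
$- 22 W{\left(-4,\left(6 - 5\right) \left(6 + 5\right) \right)} G = - 22 \left(6 - 5\right) \left(6 + 5\right) \left(\left(6 - 5\right) \left(6 + 5\right) - 4\right) \frac{i \sqrt{66}}{3} = - 22 \cdot 1 \cdot 11 \left(1 \cdot 11 - 4\right) \frac{i \sqrt{66}}{3} = - 22 \cdot 11 \left(11 - 4\right) \frac{i \sqrt{66}}{3} = - 22 \cdot 11 \cdot 7 \frac{i \sqrt{66}}{3} = \left(-22\right) 77 \frac{i \sqrt{66}}{3} = - 1694 \frac{i \sqrt{66}}{3} = - \frac{1694 i \sqrt{66}}{3}$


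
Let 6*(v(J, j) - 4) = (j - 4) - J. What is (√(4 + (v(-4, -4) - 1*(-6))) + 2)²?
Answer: 52/3 + 8*√30/3 ≈ 31.939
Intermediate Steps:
v(J, j) = 10/3 - J/6 + j/6 (v(J, j) = 4 + ((j - 4) - J)/6 = 4 + ((-4 + j) - J)/6 = 4 + (-4 + j - J)/6 = 4 + (-⅔ - J/6 + j/6) = 10/3 - J/6 + j/6)
(√(4 + (v(-4, -4) - 1*(-6))) + 2)² = (√(4 + ((10/3 - ⅙*(-4) + (⅙)*(-4)) - 1*(-6))) + 2)² = (√(4 + ((10/3 + ⅔ - ⅔) + 6)) + 2)² = (√(4 + (10/3 + 6)) + 2)² = (√(4 + 28/3) + 2)² = (√(40/3) + 2)² = (2*√30/3 + 2)² = (2 + 2*√30/3)²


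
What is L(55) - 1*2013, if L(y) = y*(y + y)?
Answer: 4037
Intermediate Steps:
L(y) = 2*y² (L(y) = y*(2*y) = 2*y²)
L(55) - 1*2013 = 2*55² - 1*2013 = 2*3025 - 2013 = 6050 - 2013 = 4037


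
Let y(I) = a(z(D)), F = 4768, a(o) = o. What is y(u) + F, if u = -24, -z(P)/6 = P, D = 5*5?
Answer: 4618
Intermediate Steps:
D = 25
z(P) = -6*P
y(I) = -150 (y(I) = -6*25 = -150)
y(u) + F = -150 + 4768 = 4618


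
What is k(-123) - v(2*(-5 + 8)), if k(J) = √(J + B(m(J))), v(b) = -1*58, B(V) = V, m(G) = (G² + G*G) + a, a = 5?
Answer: 58 + 2*√7535 ≈ 231.61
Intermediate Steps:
m(G) = 5 + 2*G² (m(G) = (G² + G*G) + 5 = (G² + G²) + 5 = 2*G² + 5 = 5 + 2*G²)
v(b) = -58
k(J) = √(5 + J + 2*J²) (k(J) = √(J + (5 + 2*J²)) = √(5 + J + 2*J²))
k(-123) - v(2*(-5 + 8)) = √(5 - 123 + 2*(-123)²) - 1*(-58) = √(5 - 123 + 2*15129) + 58 = √(5 - 123 + 30258) + 58 = √30140 + 58 = 2*√7535 + 58 = 58 + 2*√7535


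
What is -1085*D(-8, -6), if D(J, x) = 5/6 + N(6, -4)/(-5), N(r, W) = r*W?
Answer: -36673/6 ≈ -6112.2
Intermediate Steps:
N(r, W) = W*r
D(J, x) = 169/30 (D(J, x) = 5/6 - 4*6/(-5) = 5*(⅙) - 24*(-⅕) = ⅚ + 24/5 = 169/30)
-1085*D(-8, -6) = -1085*169/30 = -36673/6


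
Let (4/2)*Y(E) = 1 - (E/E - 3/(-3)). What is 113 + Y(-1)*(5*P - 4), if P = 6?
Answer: 100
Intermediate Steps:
Y(E) = -½ (Y(E) = (1 - (E/E - 3/(-3)))/2 = (1 - (1 - 3*(-⅓)))/2 = (1 - (1 + 1))/2 = (1 - 1*2)/2 = (1 - 2)/2 = (½)*(-1) = -½)
113 + Y(-1)*(5*P - 4) = 113 - (5*6 - 4)/2 = 113 - (30 - 4)/2 = 113 - ½*26 = 113 - 13 = 100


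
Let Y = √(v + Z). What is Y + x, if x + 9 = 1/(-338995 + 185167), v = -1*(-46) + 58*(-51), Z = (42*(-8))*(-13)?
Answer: -1384453/153828 + 4*√91 ≈ 29.158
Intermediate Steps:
Z = 4368 (Z = -336*(-13) = 4368)
v = -2912 (v = 46 - 2958 = -2912)
x = -1384453/153828 (x = -9 + 1/(-338995 + 185167) = -9 + 1/(-153828) = -9 - 1/153828 = -1384453/153828 ≈ -9.0000)
Y = 4*√91 (Y = √(-2912 + 4368) = √1456 = 4*√91 ≈ 38.158)
Y + x = 4*√91 - 1384453/153828 = -1384453/153828 + 4*√91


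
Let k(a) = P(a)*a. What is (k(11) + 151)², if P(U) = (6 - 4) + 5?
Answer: 51984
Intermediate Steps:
P(U) = 7 (P(U) = 2 + 5 = 7)
k(a) = 7*a
(k(11) + 151)² = (7*11 + 151)² = (77 + 151)² = 228² = 51984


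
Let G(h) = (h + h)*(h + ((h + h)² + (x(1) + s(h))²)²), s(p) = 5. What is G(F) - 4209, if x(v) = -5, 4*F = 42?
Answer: 8160225/2 ≈ 4.0801e+6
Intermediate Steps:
F = 21/2 (F = (¼)*42 = 21/2 ≈ 10.500)
G(h) = 2*h*(h + 16*h⁴) (G(h) = (h + h)*(h + ((h + h)² + (-5 + 5)²)²) = (2*h)*(h + ((2*h)² + 0²)²) = (2*h)*(h + (4*h² + 0)²) = (2*h)*(h + (4*h²)²) = (2*h)*(h + 16*h⁴) = 2*h*(h + 16*h⁴))
G(F) - 4209 = (21/2)²*(2 + 32*(21/2)³) - 4209 = 441*(2 + 32*(9261/8))/4 - 4209 = 441*(2 + 37044)/4 - 4209 = (441/4)*37046 - 4209 = 8168643/2 - 4209 = 8160225/2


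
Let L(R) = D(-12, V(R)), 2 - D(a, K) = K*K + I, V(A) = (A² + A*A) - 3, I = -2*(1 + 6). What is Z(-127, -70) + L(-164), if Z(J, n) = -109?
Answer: -2893256614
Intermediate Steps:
I = -14 (I = -2*7 = -14)
V(A) = -3 + 2*A² (V(A) = (A² + A²) - 3 = 2*A² - 3 = -3 + 2*A²)
D(a, K) = 16 - K² (D(a, K) = 2 - (K*K - 14) = 2 - (K² - 14) = 2 - (-14 + K²) = 2 + (14 - K²) = 16 - K²)
L(R) = 16 - (-3 + 2*R²)²
Z(-127, -70) + L(-164) = -109 + (16 - (-3 + 2*(-164)²)²) = -109 + (16 - (-3 + 2*26896)²) = -109 + (16 - (-3 + 53792)²) = -109 + (16 - 1*53789²) = -109 + (16 - 1*2893256521) = -109 + (16 - 2893256521) = -109 - 2893256505 = -2893256614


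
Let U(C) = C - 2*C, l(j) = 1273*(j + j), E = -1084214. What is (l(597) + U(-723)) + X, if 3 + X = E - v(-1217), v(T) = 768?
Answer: 435700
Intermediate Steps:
l(j) = 2546*j (l(j) = 1273*(2*j) = 2546*j)
X = -1084985 (X = -3 + (-1084214 - 1*768) = -3 + (-1084214 - 768) = -3 - 1084982 = -1084985)
U(C) = -C (U(C) = C - 2*C = -C)
(l(597) + U(-723)) + X = (2546*597 - 1*(-723)) - 1084985 = (1519962 + 723) - 1084985 = 1520685 - 1084985 = 435700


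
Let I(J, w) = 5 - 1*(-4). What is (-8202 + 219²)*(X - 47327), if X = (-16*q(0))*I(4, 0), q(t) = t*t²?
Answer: -1881674193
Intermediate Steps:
I(J, w) = 9 (I(J, w) = 5 + 4 = 9)
q(t) = t³
X = 0 (X = -16*0³*9 = -16*0*9 = 0*9 = 0)
(-8202 + 219²)*(X - 47327) = (-8202 + 219²)*(0 - 47327) = (-8202 + 47961)*(-47327) = 39759*(-47327) = -1881674193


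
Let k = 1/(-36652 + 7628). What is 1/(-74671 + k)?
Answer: -29024/2167251105 ≈ -1.3392e-5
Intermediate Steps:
k = -1/29024 (k = 1/(-29024) = -1/29024 ≈ -3.4454e-5)
1/(-74671 + k) = 1/(-74671 - 1/29024) = 1/(-2167251105/29024) = -29024/2167251105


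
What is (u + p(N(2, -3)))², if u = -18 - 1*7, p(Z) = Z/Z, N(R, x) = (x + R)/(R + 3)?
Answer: 576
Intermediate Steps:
N(R, x) = (R + x)/(3 + R)
p(Z) = 1
u = -25 (u = -18 - 7 = -25)
(u + p(N(2, -3)))² = (-25 + 1)² = (-24)² = 576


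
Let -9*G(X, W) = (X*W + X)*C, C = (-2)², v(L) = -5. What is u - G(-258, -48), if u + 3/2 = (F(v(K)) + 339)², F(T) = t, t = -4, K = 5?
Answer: 705677/6 ≈ 1.1761e+5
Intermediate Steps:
F(T) = -4
C = 4
u = 224447/2 (u = -3/2 + (-4 + 339)² = -3/2 + 335² = -3/2 + 112225 = 224447/2 ≈ 1.1222e+5)
G(X, W) = -4*X/9 - 4*W*X/9 (G(X, W) = -(X*W + X)*4/9 = -(W*X + X)*4/9 = -(X + W*X)*4/9 = -(4*X + 4*W*X)/9 = -4*X/9 - 4*W*X/9)
u - G(-258, -48) = 224447/2 - (-4)*(-258)*(1 - 48)/9 = 224447/2 - (-4)*(-258)*(-47)/9 = 224447/2 - 1*(-16168/3) = 224447/2 + 16168/3 = 705677/6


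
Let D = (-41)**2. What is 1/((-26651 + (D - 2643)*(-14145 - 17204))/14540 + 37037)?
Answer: 14540/568649067 ≈ 2.5569e-5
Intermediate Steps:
D = 1681
1/((-26651 + (D - 2643)*(-14145 - 17204))/14540 + 37037) = 1/((-26651 + (1681 - 2643)*(-14145 - 17204))/14540 + 37037) = 1/((-26651 - 962*(-31349))*(1/14540) + 37037) = 1/((-26651 + 30157738)*(1/14540) + 37037) = 1/(30131087*(1/14540) + 37037) = 1/(30131087/14540 + 37037) = 1/(568649067/14540) = 14540/568649067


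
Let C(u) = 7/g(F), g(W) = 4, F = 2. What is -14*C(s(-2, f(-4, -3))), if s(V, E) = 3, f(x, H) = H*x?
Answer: -49/2 ≈ -24.500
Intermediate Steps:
C(u) = 7/4
-14*C(s(-2, f(-4, -3))) = -14*7/4 = -49/2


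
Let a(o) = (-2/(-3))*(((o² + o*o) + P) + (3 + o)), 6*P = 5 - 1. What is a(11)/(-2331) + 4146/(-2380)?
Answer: -6474581/3566430 ≈ -1.8154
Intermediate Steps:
P = ⅔ (P = (5 - 1)/6 = (⅙)*4 = ⅔ ≈ 0.66667)
a(o) = 22/9 + 2*o/3 + 4*o²/3 (a(o) = (-2/(-3))*(((o² + o*o) + ⅔) + (3 + o)) = (-2*(-⅓))*(((o² + o²) + ⅔) + (3 + o)) = 2*((2*o² + ⅔) + (3 + o))/3 = 2*((⅔ + 2*o²) + (3 + o))/3 = 2*(11/3 + o + 2*o²)/3 = 22/9 + 2*o/3 + 4*o²/3)
a(11)/(-2331) + 4146/(-2380) = (22/9 + (⅔)*11 + (4/3)*11²)/(-2331) + 4146/(-2380) = (22/9 + 22/3 + (4/3)*121)*(-1/2331) + 4146*(-1/2380) = (22/9 + 22/3 + 484/3)*(-1/2331) - 2073/1190 = (1540/9)*(-1/2331) - 2073/1190 = -220/2997 - 2073/1190 = -6474581/3566430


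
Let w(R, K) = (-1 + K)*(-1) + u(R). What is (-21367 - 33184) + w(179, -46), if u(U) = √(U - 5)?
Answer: -54504 + √174 ≈ -54491.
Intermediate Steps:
u(U) = √(-5 + U)
w(R, K) = 1 + √(-5 + R) - K (w(R, K) = (-1 + K)*(-1) + √(-5 + R) = (1 - K) + √(-5 + R) = 1 + √(-5 + R) - K)
(-21367 - 33184) + w(179, -46) = (-21367 - 33184) + (1 + √(-5 + 179) - 1*(-46)) = -54551 + (1 + √174 + 46) = -54551 + (47 + √174) = -54504 + √174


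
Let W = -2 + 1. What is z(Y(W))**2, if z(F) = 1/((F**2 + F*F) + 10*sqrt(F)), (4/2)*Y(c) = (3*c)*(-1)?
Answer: 908/89787 - 80*sqrt(6)/29929 ≈ 0.0035654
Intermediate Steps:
W = -1
Y(c) = -3*c/2 (Y(c) = ((3*c)*(-1))/2 = (-3*c)/2 = -3*c/2)
z(F) = 1/(2*F**2 + 10*sqrt(F)) (z(F) = 1/((F**2 + F**2) + 10*sqrt(F)) = 1/(2*F**2 + 10*sqrt(F)))
z(Y(W))**2 = (1/(2*((-3/2*(-1))**2 + 5*sqrt(-3/2*(-1)))))**2 = (1/(2*((3/2)**2 + 5*sqrt(3/2))))**2 = (1/(2*(9/4 + 5*(sqrt(6)/2))))**2 = (1/(2*(9/4 + 5*sqrt(6)/2)))**2 = 1/(4*(9/4 + 5*sqrt(6)/2)**2)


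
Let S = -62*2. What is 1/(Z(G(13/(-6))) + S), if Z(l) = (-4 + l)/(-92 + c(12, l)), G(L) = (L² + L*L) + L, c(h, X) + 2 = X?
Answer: -781/96873 ≈ -0.0080621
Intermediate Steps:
c(h, X) = -2 + X
G(L) = L + 2*L² (G(L) = (L² + L²) + L = 2*L² + L = L + 2*L²)
Z(l) = (-4 + l)/(-94 + l) (Z(l) = (-4 + l)/(-92 + (-2 + l)) = (-4 + l)/(-94 + l))
S = -124
1/(Z(G(13/(-6))) + S) = 1/((-4 + (13/(-6))*(1 + 2*(13/(-6))))/(-94 + (13/(-6))*(1 + 2*(13/(-6)))) - 124) = 1/((-4 + (13*(-⅙))*(1 + 2*(13*(-⅙))))/(-94 + (13*(-⅙))*(1 + 2*(13*(-⅙)))) - 124) = 1/((-4 - 13*(1 + 2*(-13/6))/6)/(-94 - 13*(1 + 2*(-13/6))/6) - 124) = 1/((-4 - 13*(1 - 13/3)/6)/(-94 - 13*(1 - 13/3)/6) - 124) = 1/((-4 - 13/6*(-10/3))/(-94 - 13/6*(-10/3)) - 124) = 1/((-4 + 65/9)/(-94 + 65/9) - 124) = 1/((29/9)/(-781/9) - 124) = 1/(-9/781*29/9 - 124) = 1/(-29/781 - 124) = 1/(-96873/781) = -781/96873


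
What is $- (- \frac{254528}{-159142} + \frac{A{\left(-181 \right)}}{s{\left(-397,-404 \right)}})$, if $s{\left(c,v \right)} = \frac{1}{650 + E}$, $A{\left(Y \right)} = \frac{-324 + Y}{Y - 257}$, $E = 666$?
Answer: $- \frac{26468518406}{17426049} \approx -1518.9$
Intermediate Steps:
$A{\left(Y \right)} = \frac{-324 + Y}{-257 + Y}$
$s{\left(c,v \right)} = \frac{1}{1316}$ ($s{\left(c,v \right)} = \frac{1}{650 + 666} = \frac{1}{1316}$)
$- (- \frac{254528}{-159142} + \frac{A{\left(-181 \right)}}{s{\left(-397,-404 \right)}}) = - (- \frac{254528}{-159142} + \frac{-324 - 181}{-257 - 181} \frac{1}{\frac{1}{1316}}) = - (\left(-254528\right) \left(- \frac{1}{159142}\right) + \frac{1}{-438} \left(-505\right) 1316) = - (\frac{127264}{79571} + \left(- \frac{1}{438}\right) \left(-505\right) 1316) = - (\frac{127264}{79571} + \frac{505}{438} \cdot 1316) = - (\frac{127264}{79571} + \frac{332290}{219}) = \left(-1\right) \frac{26468518406}{17426049} = - \frac{26468518406}{17426049}$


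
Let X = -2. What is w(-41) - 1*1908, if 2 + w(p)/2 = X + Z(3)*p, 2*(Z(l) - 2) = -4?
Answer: -1916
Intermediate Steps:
Z(l) = 0 (Z(l) = 2 + (½)*(-4) = 2 - 2 = 0)
w(p) = -8 (w(p) = -4 + 2*(-2 + 0*p) = -4 + 2*(-2 + 0) = -4 + 2*(-2) = -4 - 4 = -8)
w(-41) - 1*1908 = -8 - 1*1908 = -8 - 1908 = -1916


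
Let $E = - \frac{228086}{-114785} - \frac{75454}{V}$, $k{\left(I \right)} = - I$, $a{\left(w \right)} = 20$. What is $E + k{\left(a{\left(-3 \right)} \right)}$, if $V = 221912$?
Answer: $- \frac{233744672679}{12736084460} \approx -18.353$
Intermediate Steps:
$E = \frac{20977016521}{12736084460}$ ($E = - \frac{228086}{-114785} - \frac{75454}{221912} = \left(-228086\right) \left(- \frac{1}{114785}\right) - \frac{37727}{110956} = \frac{228086}{114785} - \frac{37727}{110956} = \frac{20977016521}{12736084460} \approx 1.6471$)
$E + k{\left(a{\left(-3 \right)} \right)} = \frac{20977016521}{12736084460} - 20 = - \frac{233744672679}{12736084460}$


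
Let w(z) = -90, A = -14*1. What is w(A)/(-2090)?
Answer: 9/209 ≈ 0.043062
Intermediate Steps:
A = -14
w(A)/(-2090) = -90/(-2090) = -90*(-1/2090) = 9/209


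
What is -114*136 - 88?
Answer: -15592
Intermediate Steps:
-114*136 - 88 = -15504 - 88 = -15592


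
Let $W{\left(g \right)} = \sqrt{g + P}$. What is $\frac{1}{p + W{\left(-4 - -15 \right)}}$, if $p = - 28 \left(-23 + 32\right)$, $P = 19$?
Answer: $- \frac{42}{10579} - \frac{\sqrt{30}}{63474} \approx -0.0040564$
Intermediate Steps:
$p = -252$ ($p = \left(-28\right) 9 = -252$)
$W{\left(g \right)} = \sqrt{19 + g}$ ($W{\left(g \right)} = \sqrt{g + 19} = \sqrt{19 + g}$)
$\frac{1}{p + W{\left(-4 - -15 \right)}} = \frac{1}{-252 + \sqrt{19 - -11}} = \frac{1}{-252 + \sqrt{19 + \left(-4 + 15\right)}} = \frac{1}{-252 + \sqrt{19 + 11}} = \frac{1}{-252 + \sqrt{30}}$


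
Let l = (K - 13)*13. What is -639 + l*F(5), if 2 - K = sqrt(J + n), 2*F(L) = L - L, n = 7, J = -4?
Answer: -639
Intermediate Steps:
F(L) = 0 (F(L) = (L - L)/2 = (1/2)*0 = 0)
K = 2 - sqrt(3) (K = 2 - sqrt(-4 + 7) = 2 - sqrt(3) ≈ 0.26795)
l = -143 - 13*sqrt(3) (l = ((2 - sqrt(3)) - 13)*13 = (-11 - sqrt(3))*13 = -143 - 13*sqrt(3) ≈ -165.52)
-639 + l*F(5) = -639 + (-143 - 13*sqrt(3))*0 = -639 + 0 = -639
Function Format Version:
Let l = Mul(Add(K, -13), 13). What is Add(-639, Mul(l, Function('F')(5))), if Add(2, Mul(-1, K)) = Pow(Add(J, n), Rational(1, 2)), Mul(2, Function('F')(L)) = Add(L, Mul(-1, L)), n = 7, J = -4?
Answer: -639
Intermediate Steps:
Function('F')(L) = 0 (Function('F')(L) = Mul(Rational(1, 2), Add(L, Mul(-1, L))) = Mul(Rational(1, 2), 0) = 0)
K = Add(2, Mul(-1, Pow(3, Rational(1, 2)))) (K = Add(2, Mul(-1, Pow(Add(-4, 7), Rational(1, 2)))) = Add(2, Mul(-1, Pow(3, Rational(1, 2)))) ≈ 0.26795)
l = Add(-143, Mul(-13, Pow(3, Rational(1, 2)))) (l = Mul(Add(Add(2, Mul(-1, Pow(3, Rational(1, 2)))), -13), 13) = Mul(Add(-11, Mul(-1, Pow(3, Rational(1, 2)))), 13) = Add(-143, Mul(-13, Pow(3, Rational(1, 2)))) ≈ -165.52)
Add(-639, Mul(l, Function('F')(5))) = Add(-639, Mul(Add(-143, Mul(-13, Pow(3, Rational(1, 2)))), 0)) = Add(-639, 0) = -639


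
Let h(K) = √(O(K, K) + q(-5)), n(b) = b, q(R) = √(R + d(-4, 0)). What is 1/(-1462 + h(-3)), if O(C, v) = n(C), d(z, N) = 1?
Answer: -1/(1462 - √(-3 + 2*I)) ≈ -0.00068425 - 8.5089e-7*I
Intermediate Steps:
q(R) = √(1 + R) (q(R) = √(R + 1) = √(1 + R))
O(C, v) = C
h(K) = √(K + 2*I) (h(K) = √(K + √(1 - 5)) = √(K + √(-4)) = √(K + 2*I))
1/(-1462 + h(-3)) = 1/(-1462 + √(-3 + 2*I))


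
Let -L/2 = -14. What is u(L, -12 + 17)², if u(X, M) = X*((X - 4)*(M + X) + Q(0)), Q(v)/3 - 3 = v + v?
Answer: 503015184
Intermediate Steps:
L = 28 (L = -2*(-14) = 28)
Q(v) = 9 + 6*v (Q(v) = 9 + 3*(v + v) = 9 + 3*(2*v) = 9 + 6*v)
u(X, M) = X*(9 + (-4 + X)*(M + X)) (u(X, M) = X*((X - 4)*(M + X) + (9 + 6*0)) = X*((-4 + X)*(M + X) + (9 + 0)) = X*((-4 + X)*(M + X) + 9) = X*(9 + (-4 + X)*(M + X)))
u(L, -12 + 17)² = (28*(9 + 28² - 4*(-12 + 17) - 4*28 + (-12 + 17)*28))² = (28*(9 + 784 - 4*5 - 112 + 5*28))² = (28*(9 + 784 - 20 - 112 + 140))² = (28*801)² = 22428² = 503015184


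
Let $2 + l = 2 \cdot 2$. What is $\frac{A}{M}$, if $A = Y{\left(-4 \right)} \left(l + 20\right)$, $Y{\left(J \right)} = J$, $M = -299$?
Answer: $\frac{88}{299} \approx 0.29431$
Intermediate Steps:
$l = 2$ ($l = -2 + 2 \cdot 2 = -2 + 4 = 2$)
$A = -88$ ($A = - 4 \left(2 + 20\right) = \left(-4\right) 22 = -88$)
$\frac{A}{M} = - \frac{88}{-299} = \left(-88\right) \left(- \frac{1}{299}\right) = \frac{88}{299}$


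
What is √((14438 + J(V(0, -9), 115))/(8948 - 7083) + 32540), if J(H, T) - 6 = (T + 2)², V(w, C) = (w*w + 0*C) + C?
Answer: 3*√12581545505/1865 ≈ 180.43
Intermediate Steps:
V(w, C) = C + w² (V(w, C) = (w² + 0) + C = w² + C = C + w²)
J(H, T) = 6 + (2 + T)² (J(H, T) = 6 + (T + 2)² = 6 + (2 + T)²)
√((14438 + J(V(0, -9), 115))/(8948 - 7083) + 32540) = √((14438 + (6 + (2 + 115)²))/(8948 - 7083) + 32540) = √((14438 + (6 + 117²))/1865 + 32540) = √((14438 + (6 + 13689))*(1/1865) + 32540) = √((14438 + 13695)*(1/1865) + 32540) = √(28133*(1/1865) + 32540) = √(28133/1865 + 32540) = √(60715233/1865) = 3*√12581545505/1865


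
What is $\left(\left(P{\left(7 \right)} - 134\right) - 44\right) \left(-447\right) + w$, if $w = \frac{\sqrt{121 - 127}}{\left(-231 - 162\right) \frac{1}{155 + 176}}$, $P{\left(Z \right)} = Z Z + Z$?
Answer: $54534 - \frac{331 i \sqrt{6}}{393} \approx 54534.0 - 2.0631 i$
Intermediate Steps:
$P{\left(Z \right)} = Z + Z^{2}$ ($P{\left(Z \right)} = Z^{2} + Z = Z + Z^{2}$)
$w = - \frac{331 i \sqrt{6}}{393}$ ($w = \frac{\sqrt{-6}}{\left(-393\right) \frac{1}{331}} = \frac{i \sqrt{6}}{\left(-393\right) \frac{1}{331}} = \frac{i \sqrt{6}}{- \frac{393}{331}} = i \sqrt{6} \left(- \frac{331}{393}\right) = - \frac{331 i \sqrt{6}}{393} \approx - 2.0631 i$)
$\left(\left(P{\left(7 \right)} - 134\right) - 44\right) \left(-447\right) + w = \left(\left(7 \left(1 + 7\right) - 134\right) - 44\right) \left(-447\right) - \frac{331 i \sqrt{6}}{393} = \left(\left(7 \cdot 8 - 134\right) - 44\right) \left(-447\right) - \frac{331 i \sqrt{6}}{393} = \left(\left(56 - 134\right) - 44\right) \left(-447\right) - \frac{331 i \sqrt{6}}{393} = \left(-78 - 44\right) \left(-447\right) - \frac{331 i \sqrt{6}}{393} = \left(-122\right) \left(-447\right) - \frac{331 i \sqrt{6}}{393} = 54534 - \frac{331 i \sqrt{6}}{393}$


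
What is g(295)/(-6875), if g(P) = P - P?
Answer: 0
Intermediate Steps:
g(P) = 0
g(295)/(-6875) = 0/(-6875) = 0*(-1/6875) = 0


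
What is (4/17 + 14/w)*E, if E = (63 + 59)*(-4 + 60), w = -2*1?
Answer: -785680/17 ≈ -46217.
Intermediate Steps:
w = -2
E = 6832 (E = 122*56 = 6832)
(4/17 + 14/w)*E = (4/17 + 14/(-2))*6832 = (4*(1/17) + 14*(-½))*6832 = (4/17 - 7)*6832 = -115/17*6832 = -785680/17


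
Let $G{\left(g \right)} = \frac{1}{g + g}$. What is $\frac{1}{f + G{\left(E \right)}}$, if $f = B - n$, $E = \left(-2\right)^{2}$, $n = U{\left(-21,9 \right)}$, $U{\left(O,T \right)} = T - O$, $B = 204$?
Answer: $\frac{8}{1393} \approx 0.005743$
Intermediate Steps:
$n = 30$ ($n = 9 - -21 = 9 + 21 = 30$)
$E = 4$
$f = 174$ ($f = 204 - 30 = 174$)
$G{\left(g \right)} = \frac{1}{2 g}$
$\frac{1}{f + G{\left(E \right)}} = \frac{1}{174 + \frac{1}{2 \cdot 4}} = \frac{1}{174 + \frac{1}{2} \cdot \frac{1}{4}} = \frac{1}{174 + \frac{1}{8}} = \frac{1}{\frac{1393}{8}} = \frac{8}{1393}$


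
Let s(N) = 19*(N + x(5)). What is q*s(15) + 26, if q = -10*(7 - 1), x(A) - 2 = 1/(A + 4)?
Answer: -58442/3 ≈ -19481.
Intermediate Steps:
x(A) = 2 + 1/(4 + A) (x(A) = 2 + 1/(A + 4) = 2 + 1/(4 + A))
q = -60 (q = -10*6 = -60)
s(N) = 361/9 + 19*N (s(N) = 19*(N + (9 + 2*5)/(4 + 5)) = 19*(N + (9 + 10)/9) = 19*(N + (⅑)*19) = 19*(N + 19/9) = 19*(19/9 + N) = 361/9 + 19*N)
q*s(15) + 26 = -60*(361/9 + 19*15) + 26 = -60*(361/9 + 285) + 26 = -60*2926/9 + 26 = -58520/3 + 26 = -58442/3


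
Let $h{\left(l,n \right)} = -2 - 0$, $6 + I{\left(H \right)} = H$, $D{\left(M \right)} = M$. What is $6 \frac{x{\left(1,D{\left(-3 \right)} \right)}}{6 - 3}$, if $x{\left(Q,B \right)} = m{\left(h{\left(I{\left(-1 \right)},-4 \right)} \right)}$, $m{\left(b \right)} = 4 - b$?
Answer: $12$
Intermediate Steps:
$I{\left(H \right)} = -6 + H$
$h{\left(l,n \right)} = -2$ ($h{\left(l,n \right)} = -2 + 0 = -2$)
$x{\left(Q,B \right)} = 6$ ($x{\left(Q,B \right)} = 4 - -2 = 4 + 2 = 6$)
$6 \frac{x{\left(1,D{\left(-3 \right)} \right)}}{6 - 3} = 6 \frac{1}{6 - 3} \cdot 6 = 6 \cdot \frac{1}{3} \cdot 6 = 6 \cdot 2 = 12$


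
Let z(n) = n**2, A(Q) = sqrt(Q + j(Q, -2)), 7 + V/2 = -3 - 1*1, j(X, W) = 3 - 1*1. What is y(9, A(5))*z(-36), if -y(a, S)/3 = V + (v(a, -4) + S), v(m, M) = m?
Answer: 50544 - 3888*sqrt(7) ≈ 40257.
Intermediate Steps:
j(X, W) = 2 (j(X, W) = 3 - 1 = 2)
V = -22 (V = -14 + 2*(-3 - 1*1) = -14 + 2*(-3 - 1) = -14 + 2*(-4) = -14 - 8 = -22)
A(Q) = sqrt(2 + Q) (A(Q) = sqrt(Q + 2) = sqrt(2 + Q))
y(a, S) = 66 - 3*S - 3*a (y(a, S) = -3*(-22 + (a + S)) = -3*(-22 + (S + a)) = -3*(-22 + S + a) = 66 - 3*S - 3*a)
y(9, A(5))*z(-36) = (66 - 3*sqrt(2 + 5) - 3*9)*(-36)**2 = (66 - 3*sqrt(7) - 27)*1296 = (39 - 3*sqrt(7))*1296 = 50544 - 3888*sqrt(7)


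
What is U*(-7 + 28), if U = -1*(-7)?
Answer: 147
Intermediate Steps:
U = 7
U*(-7 + 28) = 7*(-7 + 28) = 7*21 = 147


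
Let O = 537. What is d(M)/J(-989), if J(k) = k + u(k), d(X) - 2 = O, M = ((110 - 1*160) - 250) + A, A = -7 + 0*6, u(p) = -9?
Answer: -539/998 ≈ -0.54008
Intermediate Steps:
A = -7 (A = -7 + 0 = -7)
M = -307 (M = ((110 - 1*160) - 250) - 7 = ((110 - 160) - 250) - 7 = (-50 - 250) - 7 = -300 - 7 = -307)
d(X) = 539 (d(X) = 2 + 537 = 539)
J(k) = -9 + k (J(k) = k - 9 = -9 + k)
d(M)/J(-989) = 539/(-9 - 989) = 539/(-998) = 539*(-1/998) = -539/998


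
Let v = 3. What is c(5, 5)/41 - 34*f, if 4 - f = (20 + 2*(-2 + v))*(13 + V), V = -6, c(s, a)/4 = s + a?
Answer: 209140/41 ≈ 5101.0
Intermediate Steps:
c(s, a) = 4*a + 4*s (c(s, a) = 4*(s + a) = 4*(a + s) = 4*a + 4*s)
f = -150 (f = 4 - (20 + 2*(-2 + 3))*(13 - 6) = 4 - (20 + 2*1)*7 = 4 - (20 + 2)*7 = 4 - 22*7 = 4 - 1*154 = 4 - 154 = -150)
c(5, 5)/41 - 34*f = (4*5 + 4*5)/41 - 34*(-150) = (20 + 20)*(1/41) + 5100 = 40*(1/41) + 5100 = 40/41 + 5100 = 209140/41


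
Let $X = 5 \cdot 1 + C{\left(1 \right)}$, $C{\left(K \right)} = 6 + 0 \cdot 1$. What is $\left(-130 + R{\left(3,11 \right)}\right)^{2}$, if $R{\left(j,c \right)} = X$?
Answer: $14161$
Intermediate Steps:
$C{\left(K \right)} = 6$ ($C{\left(K \right)} = 6 + 0 = 6$)
$X = 11$ ($X = 5 \cdot 1 + 6 = 5 + 6 = 11$)
$R{\left(j,c \right)} = 11$
$\left(-130 + R{\left(3,11 \right)}\right)^{2} = \left(-130 + 11\right)^{2} = \left(-119\right)^{2} = 14161$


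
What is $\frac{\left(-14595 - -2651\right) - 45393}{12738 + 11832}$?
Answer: $- \frac{8191}{3510} \approx -2.3336$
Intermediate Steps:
$\frac{\left(-14595 - -2651\right) - 45393}{12738 + 11832} = \frac{\left(-14595 + 2651\right) - 45393}{24570} = \left(-11944 - 45393\right) \frac{1}{24570} = \left(-57337\right) \frac{1}{24570} = - \frac{8191}{3510}$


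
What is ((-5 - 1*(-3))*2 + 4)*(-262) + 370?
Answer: 370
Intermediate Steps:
((-5 - 1*(-3))*2 + 4)*(-262) + 370 = ((-5 + 3)*2 + 4)*(-262) + 370 = (-2*2 + 4)*(-262) + 370 = (-4 + 4)*(-262) + 370 = 0*(-262) + 370 = 0 + 370 = 370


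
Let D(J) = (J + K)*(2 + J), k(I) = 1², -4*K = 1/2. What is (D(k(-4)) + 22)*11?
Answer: 2167/8 ≈ 270.88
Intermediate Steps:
K = -⅛ (K = -¼/2 = -¼*½ = -⅛ ≈ -0.12500)
k(I) = 1
D(J) = (2 + J)*(-⅛ + J) (D(J) = (J - ⅛)*(2 + J) = (-⅛ + J)*(2 + J) = (2 + J)*(-⅛ + J))
(D(k(-4)) + 22)*11 = ((-¼ + 1² + (15/8)*1) + 22)*11 = ((-¼ + 1 + 15/8) + 22)*11 = (21/8 + 22)*11 = (197/8)*11 = 2167/8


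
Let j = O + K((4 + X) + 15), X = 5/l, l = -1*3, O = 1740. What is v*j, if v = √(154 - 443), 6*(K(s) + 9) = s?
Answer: 265285*I/9 ≈ 29476.0*I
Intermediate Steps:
l = -3
X = -5/3 (X = 5/(-3) = 5*(-⅓) = -5/3 ≈ -1.6667)
K(s) = -9 + s/6
j = 15605/9 (j = 1740 + (-9 + ((4 - 5/3) + 15)/6) = 1740 + (-9 + (7/3 + 15)/6) = 1740 + (-9 + (⅙)*(52/3)) = 1740 + (-9 + 26/9) = 1740 - 55/9 = 15605/9 ≈ 1733.9)
v = 17*I (v = √(-289) = 17*I ≈ 17.0*I)
v*j = (17*I)*(15605/9) = 265285*I/9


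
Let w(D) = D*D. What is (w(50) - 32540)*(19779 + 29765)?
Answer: -1488301760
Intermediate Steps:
w(D) = D**2
(w(50) - 32540)*(19779 + 29765) = (50**2 - 32540)*(19779 + 29765) = (2500 - 32540)*49544 = -30040*49544 = -1488301760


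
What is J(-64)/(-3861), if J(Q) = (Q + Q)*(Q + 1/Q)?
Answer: -8194/3861 ≈ -2.1222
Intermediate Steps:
J(Q) = 2*Q*(Q + 1/Q) (J(Q) = (2*Q)*(Q + 1/Q) = 2*Q*(Q + 1/Q))
J(-64)/(-3861) = (2 + 2*(-64)**2)/(-3861) = (2 + 2*4096)*(-1/3861) = (2 + 8192)*(-1/3861) = 8194*(-1/3861) = -8194/3861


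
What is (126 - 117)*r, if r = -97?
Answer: -873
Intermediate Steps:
(126 - 117)*r = (126 - 117)*(-97) = 9*(-97) = -873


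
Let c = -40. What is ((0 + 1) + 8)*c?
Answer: -360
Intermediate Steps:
((0 + 1) + 8)*c = ((0 + 1) + 8)*(-40) = (1 + 8)*(-40) = 9*(-40) = -360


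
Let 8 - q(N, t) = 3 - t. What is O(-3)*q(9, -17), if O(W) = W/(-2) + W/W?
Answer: -30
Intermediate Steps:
O(W) = 1 - W/2 (O(W) = W*(-1/2) + 1 = -W/2 + 1 = 1 - W/2)
q(N, t) = 5 + t (q(N, t) = 8 - (3 - t) = 8 + (-3 + t) = 5 + t)
O(-3)*q(9, -17) = (1 - 1/2*(-3))*(5 - 17) = (1 + 3/2)*(-12) = (5/2)*(-12) = -30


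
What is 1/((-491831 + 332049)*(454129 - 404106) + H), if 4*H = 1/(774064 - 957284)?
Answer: -732880/5857744931739681 ≈ -1.2511e-10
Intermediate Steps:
H = -1/732880 (H = 1/(4*(774064 - 957284)) = (¼)/(-183220) = (¼)*(-1/183220) = -1/732880 ≈ -1.3645e-6)
1/((-491831 + 332049)*(454129 - 404106) + H) = 1/((-491831 + 332049)*(454129 - 404106) - 1/732880) = 1/(-159782*50023 - 1/732880) = 1/(-7992774986 - 1/732880) = 1/(-5857744931739681/732880) = -732880/5857744931739681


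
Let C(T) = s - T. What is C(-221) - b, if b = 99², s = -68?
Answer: -9648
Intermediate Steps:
C(T) = -68 - T
b = 9801
C(-221) - b = (-68 - 1*(-221)) - 1*9801 = (-68 + 221) - 9801 = 153 - 9801 = -9648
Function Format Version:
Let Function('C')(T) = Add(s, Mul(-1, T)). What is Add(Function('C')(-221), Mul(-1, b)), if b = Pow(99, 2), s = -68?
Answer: -9648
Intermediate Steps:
Function('C')(T) = Add(-68, Mul(-1, T))
b = 9801
Add(Function('C')(-221), Mul(-1, b)) = Add(Add(-68, Mul(-1, -221)), Mul(-1, 9801)) = Add(Add(-68, 221), -9801) = Add(153, -9801) = -9648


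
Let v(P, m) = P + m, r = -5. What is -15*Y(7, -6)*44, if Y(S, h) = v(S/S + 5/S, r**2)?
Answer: -123420/7 ≈ -17631.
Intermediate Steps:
Y(S, h) = 26 + 5/S (Y(S, h) = (S/S + 5/S) + (-5)**2 = (1 + 5/S) + 25 = 26 + 5/S)
-15*Y(7, -6)*44 = -15*(26 + 5/7)*44 = -15*187/7*44 = -2805/7*44 = -123420/7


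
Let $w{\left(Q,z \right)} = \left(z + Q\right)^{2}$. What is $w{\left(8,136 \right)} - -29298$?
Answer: $50034$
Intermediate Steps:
$w{\left(Q,z \right)} = \left(Q + z\right)^{2}$
$w{\left(8,136 \right)} - -29298 = \left(8 + 136\right)^{2} - -29298 = 144^{2} + 29298 = 20736 + 29298 = 50034$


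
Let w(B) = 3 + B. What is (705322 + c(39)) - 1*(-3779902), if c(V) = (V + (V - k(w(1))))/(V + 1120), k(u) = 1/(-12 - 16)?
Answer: 7660762707/1708 ≈ 4.4852e+6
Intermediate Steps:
k(u) = -1/28 (k(u) = 1/(-28) = -1/28)
c(V) = (1/28 + 2*V)/(1120 + V) (c(V) = (V + (V - 1*(-1/28)))/(V + 1120) = (V + (V + 1/28))/(1120 + V) = (V + (1/28 + V))/(1120 + V) = (1/28 + 2*V)/(1120 + V))
(705322 + c(39)) - 1*(-3779902) = (705322 + (1 + 56*39)/(28*(1120 + 39))) - 1*(-3779902) = (705322 + (1/28)*(1 + 2184)/1159) + 3779902 = (705322 + (1/28)*(1/1159)*2185) + 3779902 = (705322 + 115/1708) + 3779902 = 1204690091/1708 + 3779902 = 7660762707/1708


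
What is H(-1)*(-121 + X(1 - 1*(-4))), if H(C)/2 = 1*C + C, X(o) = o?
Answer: 464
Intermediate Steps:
H(C) = 4*C (H(C) = 2*(1*C + C) = 2*(C + C) = 2*(2*C) = 4*C)
H(-1)*(-121 + X(1 - 1*(-4))) = (4*(-1))*(-121 + (1 - 1*(-4))) = -4*(-121 + (1 + 4)) = -4*(-121 + 5) = -4*(-116) = 464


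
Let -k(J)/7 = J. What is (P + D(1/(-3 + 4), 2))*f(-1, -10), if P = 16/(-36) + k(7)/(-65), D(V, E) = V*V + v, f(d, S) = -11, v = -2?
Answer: 4444/585 ≈ 7.5966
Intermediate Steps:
k(J) = -7*J
D(V, E) = -2 + V² (D(V, E) = V*V - 2 = V² - 2 = -2 + V²)
P = 181/585 (P = 16/(-36) - 7*7/(-65) = 16*(-1/36) - 49*(-1/65) = -4/9 + 49/65 = 181/585 ≈ 0.30940)
(P + D(1/(-3 + 4), 2))*f(-1, -10) = (181/585 + (-2 + (1/(-3 + 4))²))*(-11) = (181/585 + (-2 + (1/1)²))*(-11) = (181/585 + (-2 + 1²))*(-11) = (181/585 + (-2 + 1))*(-11) = (181/585 - 1)*(-11) = -404/585*(-11) = 4444/585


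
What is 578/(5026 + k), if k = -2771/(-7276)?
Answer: 247384/2151291 ≈ 0.11499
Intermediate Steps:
k = 163/428 (k = -2771*(-1/7276) = 163/428 ≈ 0.38084)
578/(5026 + k) = 578/(5026 + 163/428) = 578/(2151291/428) = (428/2151291)*578 = 247384/2151291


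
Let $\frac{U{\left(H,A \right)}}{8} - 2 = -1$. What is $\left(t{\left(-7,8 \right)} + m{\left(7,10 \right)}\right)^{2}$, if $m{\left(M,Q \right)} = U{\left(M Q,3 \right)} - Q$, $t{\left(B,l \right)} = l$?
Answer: $36$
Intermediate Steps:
$U{\left(H,A \right)} = 8$ ($U{\left(H,A \right)} = 16 + 8 \left(-1\right) = 16 - 8 = 8$)
$m{\left(M,Q \right)} = 8 - Q$
$\left(t{\left(-7,8 \right)} + m{\left(7,10 \right)}\right)^{2} = \left(8 + \left(8 - 10\right)\right)^{2} = \left(8 - 2\right)^{2} = 6^{2} = 36$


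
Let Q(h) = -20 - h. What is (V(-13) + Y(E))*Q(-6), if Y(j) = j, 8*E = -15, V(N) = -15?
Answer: 945/4 ≈ 236.25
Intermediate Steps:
E = -15/8 (E = (1/8)*(-15) = -15/8 ≈ -1.8750)
(V(-13) + Y(E))*Q(-6) = (-15 - 15/8)*(-20 - 1*(-6)) = -135*(-20 + 6)/8 = -135/8*(-14) = 945/4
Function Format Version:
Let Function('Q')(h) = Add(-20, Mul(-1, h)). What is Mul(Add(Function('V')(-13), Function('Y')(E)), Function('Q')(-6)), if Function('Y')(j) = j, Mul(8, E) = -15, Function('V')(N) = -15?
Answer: Rational(945, 4) ≈ 236.25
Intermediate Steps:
E = Rational(-15, 8) (E = Mul(Rational(1, 8), -15) = Rational(-15, 8) ≈ -1.8750)
Mul(Add(Function('V')(-13), Function('Y')(E)), Function('Q')(-6)) = Mul(Add(-15, Rational(-15, 8)), Add(-20, Mul(-1, -6))) = Mul(Rational(-135, 8), Add(-20, 6)) = Mul(Rational(-135, 8), -14) = Rational(945, 4)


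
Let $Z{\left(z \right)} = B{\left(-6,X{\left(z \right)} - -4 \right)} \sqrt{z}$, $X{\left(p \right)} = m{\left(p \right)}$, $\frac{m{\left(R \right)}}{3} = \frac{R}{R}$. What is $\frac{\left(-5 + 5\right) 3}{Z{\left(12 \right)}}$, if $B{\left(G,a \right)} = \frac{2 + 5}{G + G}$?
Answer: $0$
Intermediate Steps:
$m{\left(R \right)} = 3$ ($m{\left(R \right)} = 3 \frac{R}{R} = 3 \cdot 1 = 3$)
$X{\left(p \right)} = 3$
$B{\left(G,a \right)} = \frac{7}{2 G}$
$Z{\left(z \right)} = - \frac{7 \sqrt{z}}{12}$ ($Z{\left(z \right)} = \frac{7}{2 \left(-6\right)} \sqrt{z} = \frac{7}{2} \left(- \frac{1}{6}\right) \sqrt{z} = - \frac{7 \sqrt{z}}{12}$)
$\frac{\left(-5 + 5\right) 3}{Z{\left(12 \right)}} = \frac{\left(-5 + 5\right) 3}{\left(- \frac{7}{12}\right) \sqrt{12}} = \frac{0 \cdot 3}{\left(- \frac{7}{12}\right) 2 \sqrt{3}} = \frac{0}{\left(- \frac{7}{6}\right) \sqrt{3}} = 0 \left(- \frac{2 \sqrt{3}}{7}\right) = 0$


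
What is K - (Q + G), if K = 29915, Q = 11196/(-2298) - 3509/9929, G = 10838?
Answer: 72566020600/3802807 ≈ 19082.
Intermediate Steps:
Q = -19871461/3802807 (Q = 11196*(-1/2298) - 3509*1/9929 = -1866/383 - 3509/9929 = -19871461/3802807 ≈ -5.2255)
K - (Q + G) = 29915 - (-19871461/3802807 + 10838) = 29915 - 1*41194950805/3802807 = 29915 - 41194950805/3802807 = 72566020600/3802807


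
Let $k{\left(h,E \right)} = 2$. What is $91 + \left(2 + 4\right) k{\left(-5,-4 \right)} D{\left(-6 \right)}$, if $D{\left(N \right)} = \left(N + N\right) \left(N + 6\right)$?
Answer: $91$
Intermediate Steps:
$D{\left(N \right)} = 2 N \left(6 + N\right)$
$91 + \left(2 + 4\right) k{\left(-5,-4 \right)} D{\left(-6 \right)} = 91 + \left(2 + 4\right) 2 \cdot 2 \left(-6\right) \left(6 - 6\right) = 91 + 6 \cdot 2 \cdot 2 \left(-6\right) 0 = 91 + 12 \cdot 0 = 91 + 0 = 91$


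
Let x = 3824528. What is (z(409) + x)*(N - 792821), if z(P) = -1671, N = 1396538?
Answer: 2307923759469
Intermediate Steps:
(z(409) + x)*(N - 792821) = (-1671 + 3824528)*(1396538 - 792821) = 3822857*603717 = 2307923759469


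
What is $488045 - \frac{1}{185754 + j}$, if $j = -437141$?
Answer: $\frac{122688168416}{251387} \approx 4.8805 \cdot 10^{5}$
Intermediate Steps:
$488045 - \frac{1}{185754 + j} = 488045 - \frac{1}{185754 - 437141} = 488045 - \frac{1}{-251387} = 488045 - - \frac{1}{251387} = 488045 + \frac{1}{251387} = \frac{122688168416}{251387}$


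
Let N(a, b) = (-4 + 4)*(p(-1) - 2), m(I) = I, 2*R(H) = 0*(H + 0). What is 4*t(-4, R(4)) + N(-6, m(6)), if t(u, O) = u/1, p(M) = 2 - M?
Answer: -16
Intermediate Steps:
R(H) = 0 (R(H) = (0*(H + 0))/2 = (0*H)/2 = (½)*0 = 0)
t(u, O) = u (t(u, O) = u*1 = u)
N(a, b) = 0 (N(a, b) = (-4 + 4)*((2 - 1*(-1)) - 2) = 0*((2 + 1) - 2) = 0*(3 - 2) = 0*1 = 0)
4*t(-4, R(4)) + N(-6, m(6)) = 4*(-4) + 0 = -16 + 0 = -16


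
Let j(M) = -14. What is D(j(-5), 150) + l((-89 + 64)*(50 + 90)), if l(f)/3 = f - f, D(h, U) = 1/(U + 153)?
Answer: 1/303 ≈ 0.0033003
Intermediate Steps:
D(h, U) = 1/(153 + U)
l(f) = 0 (l(f) = 3*(f - f) = 3*0 = 0)
D(j(-5), 150) + l((-89 + 64)*(50 + 90)) = 1/(153 + 150) + 0 = 1/303 + 0 = 1/303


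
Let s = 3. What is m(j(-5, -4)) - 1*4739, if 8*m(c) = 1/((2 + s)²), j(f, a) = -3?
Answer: -947799/200 ≈ -4739.0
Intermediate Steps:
m(c) = 1/200 (m(c) = 1/(8*((2 + 3)²)) = 1/(8*(5²)) = (⅛)/25 = (⅛)*(1/25) = 1/200)
m(j(-5, -4)) - 1*4739 = 1/200 - 1*4739 = 1/200 - 4739 = -947799/200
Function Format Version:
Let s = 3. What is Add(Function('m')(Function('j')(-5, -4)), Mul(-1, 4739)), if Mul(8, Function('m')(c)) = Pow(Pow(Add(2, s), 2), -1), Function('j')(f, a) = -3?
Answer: Rational(-947799, 200) ≈ -4739.0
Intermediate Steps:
Function('m')(c) = Rational(1, 200) (Function('m')(c) = Mul(Rational(1, 8), Pow(Pow(Add(2, 3), 2), -1)) = Mul(Rational(1, 8), Pow(Pow(5, 2), -1)) = Mul(Rational(1, 8), Pow(25, -1)) = Mul(Rational(1, 8), Rational(1, 25)) = Rational(1, 200))
Add(Function('m')(Function('j')(-5, -4)), Mul(-1, 4739)) = Add(Rational(1, 200), Mul(-1, 4739)) = Add(Rational(1, 200), -4739) = Rational(-947799, 200)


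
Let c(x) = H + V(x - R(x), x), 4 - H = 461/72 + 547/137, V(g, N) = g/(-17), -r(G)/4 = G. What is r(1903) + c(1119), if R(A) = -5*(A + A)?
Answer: -1398929477/167688 ≈ -8342.5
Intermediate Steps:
r(G) = -4*G
R(A) = -10*A
V(g, N) = -g/17 (V(g, N) = g*(-1/17) = -g/17)
H = -63085/9864 (H = 4 - (461/72 + 547/137) = 4 - 1*102541/9864 = 4 - 102541/9864 = -63085/9864 ≈ -6.3955)
c(x) = -63085/9864 - 11*x/17 (c(x) = -63085/9864 - (x - (-10)*x)/17 = -63085/9864 - (x + 10*x)/17 = -63085/9864 - 11*x/17)
r(1903) + c(1119) = -4*1903 + (-63085/9864 - 11/17*1119) = -7612 + (-63085/9864 - 12309/17) = -7612 - 122488421/167688 = -1398929477/167688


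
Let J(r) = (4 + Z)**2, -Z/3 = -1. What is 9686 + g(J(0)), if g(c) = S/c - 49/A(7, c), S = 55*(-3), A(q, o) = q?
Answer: 474106/49 ≈ 9675.6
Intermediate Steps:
S = -165
Z = 3 (Z = -3*(-1) = 3)
J(r) = 49 (J(r) = (4 + 3)**2 = 7**2 = 49)
g(c) = -7 - 165/c (g(c) = -165/c - 49/7 = -165/c - 49*1/7 = -165/c - 7 = -7 - 165/c)
9686 + g(J(0)) = 9686 + (-7 - 165/49) = 9686 - 508/49 = 474106/49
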